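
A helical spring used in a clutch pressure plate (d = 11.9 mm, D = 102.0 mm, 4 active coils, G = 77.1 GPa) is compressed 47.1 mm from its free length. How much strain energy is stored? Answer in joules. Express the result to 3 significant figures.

50.5 J

k = Gd⁴/(8D³N_a) = (77.1×10³)(11.9⁴)/(8·102.0³·4) = 45.529 N/mm
U = ½kδ² = 0.5 × 45.529 × 47.1² = 50501 N·mm = 50.501 J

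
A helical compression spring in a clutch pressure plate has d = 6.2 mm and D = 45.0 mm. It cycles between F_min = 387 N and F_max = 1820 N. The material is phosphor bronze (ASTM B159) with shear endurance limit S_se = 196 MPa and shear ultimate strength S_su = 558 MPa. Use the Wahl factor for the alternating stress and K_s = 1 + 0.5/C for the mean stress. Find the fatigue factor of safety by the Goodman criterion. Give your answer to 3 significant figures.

C = D/d = 45.0/6.2 = 7.2581; K_W = (4C−1)/(4C−4)+0.615/C = 1.2046; K_s = 1+0.5/C = 1.0689
F_a = (F_max−F_min)/2 = 716.5 N; F_m = (F_max+F_min)/2 = 1103.5 N
τ_a = K_W·8F_aD/(πd³) = 1.2046 × 344.5 = 414.98 MPa
τ_m = K_s·8F_mD/(πd³) = 1.0689 × 530.58 = 567.13 MPa
Goodman: 1/n_f = τ_a/S_se + τ_m/S_su = 414.98/196 + 567.13/558 = 2.11725 + 1.01636 = 3.1336
n_f = 1/3.1336 = 0.3191

0.319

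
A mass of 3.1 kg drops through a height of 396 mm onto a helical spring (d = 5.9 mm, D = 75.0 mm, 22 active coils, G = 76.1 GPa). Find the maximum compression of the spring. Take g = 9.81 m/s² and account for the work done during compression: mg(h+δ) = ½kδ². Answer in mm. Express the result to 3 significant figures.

166 mm

k = Gd⁴/(8D³N_a) = (76.1×10³)(5.9⁴)/(8·75.0³·22) = 1.2419 N/mm
W = mg = 3.1 × 9.81 = 30.411 N
½kδ² − Wδ − Wh = 0 → δ = (W + √(W² + 2kWh))/k
δ = (30.411 + √(924.83 + 29912.5))/1.2419 = (30.411 + 175.61)/1.2419 = 165.88 mm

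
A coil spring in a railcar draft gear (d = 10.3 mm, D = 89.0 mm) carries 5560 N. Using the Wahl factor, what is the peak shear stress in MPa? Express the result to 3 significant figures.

Spring index C = D/d = 89.0/10.3 = 8.6408
K_W = (4C−1)/(4C−4) + 0.615/C = 33.563/30.563 + 0.0712 = 1.1693
τ₀ = 8FD/(πd³) = 8·5560·89.0/(π·10.3³) = 3.95872e+06/3432.9 = 1153.2 MPa
τ_max = K·τ₀ = 1.1693 × 1153.2 = 1348.4 MPa

1350 MPa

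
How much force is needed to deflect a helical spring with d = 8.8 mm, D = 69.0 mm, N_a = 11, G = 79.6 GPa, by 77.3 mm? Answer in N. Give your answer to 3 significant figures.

k = Gd⁴/(8D³N_a) = (79.6×10³)(8.8⁴)/(8·69.0³·11) = 16.513 N/mm
F = k·δ = 16.513 × 77.3 = 1276.4 N

1280 N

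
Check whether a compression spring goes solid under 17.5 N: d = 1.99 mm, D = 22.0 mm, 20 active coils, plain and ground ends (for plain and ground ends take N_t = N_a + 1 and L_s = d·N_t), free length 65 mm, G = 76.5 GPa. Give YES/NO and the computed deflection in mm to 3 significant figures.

YES, δ = 24.9 mm

k = Gd⁴/(8D³N_a) = (76.5×10³)(1.99⁴)/(8·22.0³·20) = 0.70418 N/mm
N_t = 21; L_s = 1.99·21 = 41.79 mm; δ_solid = L₀ − L_s = 65 − 41.79 = 23.21 mm
δ = F/k = 17.5/0.70418 = 24.851 mm
δ ≥ δ_solid → spring goes solid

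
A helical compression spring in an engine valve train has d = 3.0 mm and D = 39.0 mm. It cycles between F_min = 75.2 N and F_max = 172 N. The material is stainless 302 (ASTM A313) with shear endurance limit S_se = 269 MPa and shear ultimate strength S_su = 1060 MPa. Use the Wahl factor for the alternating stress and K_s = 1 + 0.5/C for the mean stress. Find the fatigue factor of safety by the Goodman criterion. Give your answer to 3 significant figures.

C = D/d = 39.0/3.0 = 13.0000; K_W = (4C−1)/(4C−4)+0.615/C = 1.1098; K_s = 1+0.5/C = 1.0385
F_a = (F_max−F_min)/2 = 48.4 N; F_m = (F_max+F_min)/2 = 123.6 N
τ_a = K_W·8F_aD/(πd³) = 1.1098 × 178.03 = 197.58 MPa
τ_m = K_s·8F_mD/(πd³) = 1.0385 × 454.63 = 472.12 MPa
Goodman: 1/n_f = τ_a/S_se + τ_m/S_su = 197.58/269 + 472.12/1060 = 0.73448 + 0.44539 = 1.1799
n_f = 1/1.1799 = 0.8475

0.848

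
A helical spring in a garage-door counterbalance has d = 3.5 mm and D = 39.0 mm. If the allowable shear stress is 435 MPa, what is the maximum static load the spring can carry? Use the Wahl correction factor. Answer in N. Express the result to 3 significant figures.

166 N

C = D/d = 39.0/3.5 = 11.1429
K_W = (4C−1)/(4C−4) + 0.615/C = 43.571/40.571 + 0.0552 = 1.1291
τ_max = K·8FD/(πd³) → F_max = τ_allow·πd³/(8DK)
F_max = 435·π·3.5³/(8·39.0·1.1291) = 58593/352.29 = 166.32 N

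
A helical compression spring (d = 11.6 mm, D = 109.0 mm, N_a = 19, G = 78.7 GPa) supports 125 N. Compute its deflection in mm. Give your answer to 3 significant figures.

17.3 mm

k = Gd⁴/(8D³N_a) = (78.7×10³)(11.6⁴)/(8·109.0³·19) = 7.2391 N/mm
δ = F/k = 125 / 7.2391 = 17.267 mm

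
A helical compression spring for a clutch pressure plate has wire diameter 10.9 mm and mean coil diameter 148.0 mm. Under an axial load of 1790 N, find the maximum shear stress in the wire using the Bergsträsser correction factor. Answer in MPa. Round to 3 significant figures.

Spring index C = D/d = 148.0/10.9 = 13.5780
K_B = (4C+2)/(4C−3) = 56.312/51.312 = 1.0974
τ₀ = 8FD/(πd³) = 8·1790·148.0/(π·10.9³) = 2.11936e+06/4068.5 = 520.93 MPa
τ_max = K·τ₀ = 1.0974 × 520.93 = 571.69 MPa

572 MPa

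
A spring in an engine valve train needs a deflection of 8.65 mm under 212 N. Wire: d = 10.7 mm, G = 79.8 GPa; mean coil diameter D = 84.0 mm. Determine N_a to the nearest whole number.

Required rate k = F/δ = 212/8.65 = 24.509 N/mm
N_a = Gd⁴/(8D³k) = (79.8×10³ × 10.7⁴)/(8 × 84.0³ × 24.509)
    = 1.04602e+09 / 1.16211e+08 = 9.001 → 9 coils

9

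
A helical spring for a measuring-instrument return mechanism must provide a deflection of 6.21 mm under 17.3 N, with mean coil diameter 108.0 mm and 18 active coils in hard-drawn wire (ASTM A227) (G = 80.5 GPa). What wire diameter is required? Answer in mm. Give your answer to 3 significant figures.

8.90 mm

Required rate k = F/δ = 17.3/6.21 = 2.7858 N/mm
d = (8D³N_a·k / G)^(1/4) = (8·108.0³·18·2.7858 / (80.5×10³))^0.25
  = (6277.6)^0.25 = 8.9012 mm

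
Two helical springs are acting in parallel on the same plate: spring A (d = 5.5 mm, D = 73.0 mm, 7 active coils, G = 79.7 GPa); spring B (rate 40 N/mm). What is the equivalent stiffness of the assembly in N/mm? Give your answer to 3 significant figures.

k_A = Gd⁴/(8D³N_a) = (79.7×10³)(5.5⁴)/(8·73.0³·7) = 3.3477 N/mm
Parallel: k_eq = 3.3477 + 40 = 43.348 N/mm

43.3 N/mm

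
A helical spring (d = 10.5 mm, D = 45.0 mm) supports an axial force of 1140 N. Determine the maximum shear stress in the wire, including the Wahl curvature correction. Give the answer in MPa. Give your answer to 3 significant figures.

155 MPa

Spring index C = D/d = 45.0/10.5 = 4.2857
K_W = (4C−1)/(4C−4) + 0.615/C = 16.143/13.143 + 0.1435 = 1.3718
τ₀ = 8FD/(πd³) = 8·1140·45.0/(π·10.5³) = 410400/3636.8 = 112.85 MPa
τ_max = K·τ₀ = 1.3718 × 112.85 = 154.8 MPa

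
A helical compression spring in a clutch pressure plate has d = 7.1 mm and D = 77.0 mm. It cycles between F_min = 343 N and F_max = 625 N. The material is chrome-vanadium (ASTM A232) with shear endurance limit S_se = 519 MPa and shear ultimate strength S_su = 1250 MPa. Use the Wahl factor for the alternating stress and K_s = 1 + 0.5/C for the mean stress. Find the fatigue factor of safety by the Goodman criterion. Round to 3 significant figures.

C = D/d = 77.0/7.1 = 10.8451; K_W = (4C−1)/(4C−4)+0.615/C = 1.1329; K_s = 1+0.5/C = 1.0461
F_a = (F_max−F_min)/2 = 141 N; F_m = (F_max+F_min)/2 = 484 N
τ_a = K_W·8F_aD/(πd³) = 1.1329 × 77.246 = 87.511 MPa
τ_m = K_s·8F_mD/(πd³) = 1.0461 × 265.16 = 277.38 MPa
Goodman: 1/n_f = τ_a/S_se + τ_m/S_su = 87.511/519 + 277.38/1250 = 0.16861 + 0.22190 = 0.39052
n_f = 1/0.39052 = 2.561

2.56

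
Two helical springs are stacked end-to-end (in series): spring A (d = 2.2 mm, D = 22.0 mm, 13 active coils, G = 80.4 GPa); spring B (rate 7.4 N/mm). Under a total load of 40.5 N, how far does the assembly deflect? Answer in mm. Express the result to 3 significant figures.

29.3 mm

k_A = Gd⁴/(8D³N_a) = (80.4×10³)(2.2⁴)/(8·22.0³·13) = 1.7008 N/mm
Series: 1/k_eq = 1/1.7008 + 1/7.4 = 0.7231; k_eq = 1.3829 N/mm
δ = F/k_eq = 40.5/1.3829 = 29.286 mm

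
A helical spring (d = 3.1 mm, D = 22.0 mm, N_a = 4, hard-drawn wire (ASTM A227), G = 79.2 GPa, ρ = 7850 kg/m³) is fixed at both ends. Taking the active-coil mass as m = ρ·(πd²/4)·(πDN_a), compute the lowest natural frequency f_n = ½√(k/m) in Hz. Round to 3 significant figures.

k = Gd⁴/(8D³N_a) = (79.2×10³)(3.1⁴)/(8·22.0³·4) = 21.466 N/mm = 21466 N/m
Wire length L = πDN_a = π·22.0·4 = 276.46 mm
m = ρ·(πd²/4)·L = 7850 × 7.5477×10⁻⁶ m² × 0.27646 m = 0.01638 kg
f_n = ½√(k/m) = 0.5·√(21466/0.01638) = 0.5·√(1.3105e+06) = 572.39 Hz

572 Hz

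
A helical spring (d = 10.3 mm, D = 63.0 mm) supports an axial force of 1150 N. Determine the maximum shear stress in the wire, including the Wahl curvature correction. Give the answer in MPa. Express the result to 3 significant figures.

211 MPa

Spring index C = D/d = 63.0/10.3 = 6.1165
K_W = (4C−1)/(4C−4) + 0.615/C = 23.466/20.466 + 0.1005 = 1.2471
τ₀ = 8FD/(πd³) = 8·1150·63.0/(π·10.3³) = 579600/3432.9 = 168.84 MPa
τ_max = K·τ₀ = 1.2471 × 168.84 = 210.56 MPa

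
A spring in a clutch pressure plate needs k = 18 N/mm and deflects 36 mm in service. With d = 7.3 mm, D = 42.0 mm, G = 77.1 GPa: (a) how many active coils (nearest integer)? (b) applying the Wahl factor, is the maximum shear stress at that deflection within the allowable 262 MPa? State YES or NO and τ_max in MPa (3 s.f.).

N_a = Gd⁴/(8D³k) = (77.1×10³)(7.3⁴)/(8·42.0³·18) = 20.52 → N_a = 21
Actual rate k = Gd⁴/(8D³·21) = 17.591 N/mm
Working load F = kδ = 17.591·36 = 633.27 N
C = 42.0/7.3 = 5.7534; K_W = (4C−1)/(4C−4)+0.615/C = 1.2647
τ_max = K_W·8FD/(πd³) = 1.2647·174.11 = 220.19 MPa
τ_max ≤ 262 MPa → acceptable

(a) 21 coils; (b) YES, τ_max = 220 MPa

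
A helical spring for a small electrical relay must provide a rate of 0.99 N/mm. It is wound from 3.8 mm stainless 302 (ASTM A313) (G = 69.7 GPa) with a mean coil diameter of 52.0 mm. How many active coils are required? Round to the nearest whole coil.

N_a = Gd⁴/(8D³k) = (69.7×10³ × 3.8⁴)/(8 × 52.0³ × 0.99)
    = 1.45334e+07 / 1.11362e+06 = 13.05 → 13 coils

13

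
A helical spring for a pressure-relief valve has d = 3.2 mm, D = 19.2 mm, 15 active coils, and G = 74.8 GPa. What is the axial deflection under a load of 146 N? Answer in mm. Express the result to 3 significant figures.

15.8 mm

k = Gd⁴/(8D³N_a) = (74.8×10³)(3.2⁴)/(8·19.2³·15) = 9.2346 N/mm
δ = F/k = 146 / 9.2346 = 15.81 mm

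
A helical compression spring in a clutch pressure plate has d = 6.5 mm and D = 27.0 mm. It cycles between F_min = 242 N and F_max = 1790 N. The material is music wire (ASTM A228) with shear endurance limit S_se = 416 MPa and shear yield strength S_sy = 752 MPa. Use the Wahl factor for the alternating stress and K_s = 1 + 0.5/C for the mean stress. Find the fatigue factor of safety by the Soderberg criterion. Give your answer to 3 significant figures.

C = D/d = 27.0/6.5 = 4.1538; K_W = (4C−1)/(4C−4)+0.615/C = 1.3859; K_s = 1+0.5/C = 1.1204
F_a = (F_max−F_min)/2 = 774 N; F_m = (F_max+F_min)/2 = 1016 N
τ_a = K_W·8F_aD/(πd³) = 1.3859 × 193.78 = 268.55 MPa
τ_m = K_s·8F_mD/(πd³) = 1.1204 × 254.37 = 284.98 MPa
Soderberg: 1/n_f = τ_a/S_se + τ_m/S_sy = 268.55/416 + 284.98/752 = 0.64555 + 0.37897 = 1.0245
n_f = 1/1.0245 = 0.9761

0.976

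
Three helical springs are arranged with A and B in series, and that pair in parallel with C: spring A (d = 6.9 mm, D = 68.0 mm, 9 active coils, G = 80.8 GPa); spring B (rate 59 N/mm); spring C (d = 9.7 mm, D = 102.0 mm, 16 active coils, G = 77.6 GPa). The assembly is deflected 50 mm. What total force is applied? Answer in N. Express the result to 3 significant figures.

k_A = Gd⁴/(8D³N_a) = (80.8×10³)(6.9⁴)/(8·68.0³·9) = 8.09 N/mm
k_C = Gd⁴/(8D³N_a) = (77.6×10³)(9.7⁴)/(8·102.0³·16) = 5.0575 N/mm
Springs A,B series: k_AB = 1/(1/8.09+1/59) = 7.1145 N/mm; parallel with C: k_eq = 7.1145+5.0575 = 12.172 N/mm
F = k_eq·δ = 12.172·50 = 608.6 N

609 N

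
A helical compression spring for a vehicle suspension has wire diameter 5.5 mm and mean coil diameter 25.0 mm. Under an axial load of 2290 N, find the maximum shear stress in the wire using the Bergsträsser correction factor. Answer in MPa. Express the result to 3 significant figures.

Spring index C = D/d = 25.0/5.5 = 4.5455
K_B = (4C+2)/(4C−3) = 20.182/15.182 = 1.3293
τ₀ = 8FD/(πd³) = 8·2290·25.0/(π·5.5³) = 458000/522.68 = 876.25 MPa
τ_max = K·τ₀ = 1.3293 × 876.25 = 1164.8 MPa

1160 MPa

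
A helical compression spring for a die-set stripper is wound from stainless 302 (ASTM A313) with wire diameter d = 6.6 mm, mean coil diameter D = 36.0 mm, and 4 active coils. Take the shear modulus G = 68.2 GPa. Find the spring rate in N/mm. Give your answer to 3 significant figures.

k = Gd⁴/(8D³N_a) = (68.2×10³ × 6.6⁴) / (8 × 36.0³ × 4)
  = 1.29408e+08 / 1.49299e+06 = 86.677 N/mm

86.7 N/mm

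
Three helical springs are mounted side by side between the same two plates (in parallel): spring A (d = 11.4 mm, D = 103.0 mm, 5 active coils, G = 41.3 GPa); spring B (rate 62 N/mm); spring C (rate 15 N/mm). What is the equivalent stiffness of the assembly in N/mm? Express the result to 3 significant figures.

k_A = Gd⁴/(8D³N_a) = (41.3×10³)(11.4⁴)/(8·103.0³·5) = 15.959 N/mm
Parallel: k_eq = 15.959 + 62 + 15 = 92.959 N/mm

93.0 N/mm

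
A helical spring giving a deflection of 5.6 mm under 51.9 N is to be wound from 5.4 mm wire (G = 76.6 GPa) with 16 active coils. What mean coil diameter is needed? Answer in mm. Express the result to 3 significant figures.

Required rate k = F/δ = 51.9/5.6 = 9.2679 N/mm
D = (Gd⁴/(8N_a·k))^(1/3) = (76.6×10³·5.4⁴/(8·16·9.2679))^(1/3)
  = (54905.3)^(1/3) = 38.0077 mm

38.0 mm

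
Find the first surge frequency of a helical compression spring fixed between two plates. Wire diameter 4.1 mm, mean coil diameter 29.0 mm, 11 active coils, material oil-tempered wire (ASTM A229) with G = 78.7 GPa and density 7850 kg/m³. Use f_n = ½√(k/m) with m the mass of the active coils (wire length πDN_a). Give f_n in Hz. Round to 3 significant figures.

158 Hz

k = Gd⁴/(8D³N_a) = (78.7×10³)(4.1⁴)/(8·29.0³·11) = 10.362 N/mm = 10362 N/m
Wire length L = πDN_a = π·29.0·11 = 1002.2 mm
m = ρ·(πd²/4)·L = 7850 × 13.203×10⁻⁶ m² × 1.0022 m = 0.10386 kg
f_n = ½√(k/m) = 0.5·√(10362/0.10386) = 0.5·√(99762) = 157.93 Hz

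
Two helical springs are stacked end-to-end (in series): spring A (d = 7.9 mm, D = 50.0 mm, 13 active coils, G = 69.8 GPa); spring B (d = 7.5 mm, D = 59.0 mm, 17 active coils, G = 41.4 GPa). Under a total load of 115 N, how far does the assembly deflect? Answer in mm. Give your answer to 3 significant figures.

30.0 mm

k_A = Gd⁴/(8D³N_a) = (69.8×10³)(7.9⁴)/(8·50.0³·13) = 20.913 N/mm
k_B = Gd⁴/(8D³N_a) = (41.4×10³)(7.5⁴)/(8·59.0³·17) = 4.6898 N/mm
Series: 1/k_eq = 1/20.913 + 1/4.6898 = 0.26105; k_eq = 3.8307 N/mm
δ = F/k_eq = 115/3.8307 = 30.02 mm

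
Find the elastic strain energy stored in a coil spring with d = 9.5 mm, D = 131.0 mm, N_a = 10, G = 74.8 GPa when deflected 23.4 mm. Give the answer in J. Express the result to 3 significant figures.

k = Gd⁴/(8D³N_a) = (74.8×10³)(9.5⁴)/(8·131.0³·10) = 3.3876 N/mm
U = ½kδ² = 0.5 × 3.3876 × 23.4² = 927.46 N·mm = 0.92746 J

0.927 J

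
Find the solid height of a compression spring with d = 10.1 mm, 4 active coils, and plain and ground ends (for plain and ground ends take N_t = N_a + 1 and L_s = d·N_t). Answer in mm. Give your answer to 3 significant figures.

plain and ground ends: N_t = N_a + 1 = 4 + 1 = 5
L_s = d·N_t = 10.1 × 5 = 50.5 mm

50.5 mm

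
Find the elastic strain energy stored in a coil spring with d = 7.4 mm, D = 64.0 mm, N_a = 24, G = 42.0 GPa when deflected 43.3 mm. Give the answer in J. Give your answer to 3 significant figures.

2.35 J

k = Gd⁴/(8D³N_a) = (42.0×10³)(7.4⁴)/(8·64.0³·24) = 2.5023 N/mm
U = ½kδ² = 0.5 × 2.5023 × 43.3² = 2345.7 N·mm = 2.3457 J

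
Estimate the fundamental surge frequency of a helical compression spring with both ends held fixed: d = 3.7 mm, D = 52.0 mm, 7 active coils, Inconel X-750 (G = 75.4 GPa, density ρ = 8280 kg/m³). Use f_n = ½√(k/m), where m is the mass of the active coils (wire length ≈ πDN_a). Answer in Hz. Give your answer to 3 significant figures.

66.4 Hz

k = Gd⁴/(8D³N_a) = (75.4×10³)(3.7⁴)/(8·52.0³·7) = 1.7947 N/mm = 1794.7 N/m
Wire length L = πDN_a = π·52.0·7 = 1143.5 mm
m = ρ·(πd²/4)·L = 8280 × 10.752×10⁻⁶ m² × 1.1435 m = 0.10181 kg
f_n = ½√(k/m) = 0.5·√(1794.7/0.10181) = 0.5·√(17628) = 66.385 Hz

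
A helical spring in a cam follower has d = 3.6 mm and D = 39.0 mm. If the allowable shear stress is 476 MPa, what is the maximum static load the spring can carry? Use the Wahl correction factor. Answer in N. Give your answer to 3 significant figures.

197 N

C = D/d = 39.0/3.6 = 10.8333
K_W = (4C−1)/(4C−4) + 0.615/C = 42.333/39.333 + 0.0568 = 1.1330
τ_max = K·8FD/(πd³) → F_max = τ_allow·πd³/(8DK)
F_max = 476·π·3.6³/(8·39.0·1.1330) = 69769/353.51 = 197.36 N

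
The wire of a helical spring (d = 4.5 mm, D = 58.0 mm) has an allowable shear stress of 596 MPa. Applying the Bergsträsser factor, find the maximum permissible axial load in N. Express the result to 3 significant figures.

333 N

C = D/d = 58.0/4.5 = 12.8889
K_B = (4C+2)/(4C−3) = 53.556/48.556 = 1.1030
τ_max = K·8FD/(πd³) → F_max = τ_allow·πd³/(8DK)
F_max = 596·π·4.5³/(8·58.0·1.1030) = 1.7062e+05/511.78 = 333.39 N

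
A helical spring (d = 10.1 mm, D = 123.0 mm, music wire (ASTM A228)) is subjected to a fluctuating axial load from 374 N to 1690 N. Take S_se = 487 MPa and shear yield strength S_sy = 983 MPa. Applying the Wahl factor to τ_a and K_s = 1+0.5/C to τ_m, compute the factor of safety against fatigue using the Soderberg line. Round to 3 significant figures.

C = D/d = 123.0/10.1 = 12.1782; K_W = (4C−1)/(4C−4)+0.615/C = 1.1176; K_s = 1+0.5/C = 1.0411
F_a = (F_max−F_min)/2 = 658 N; F_m = (F_max+F_min)/2 = 1032 N
τ_a = K_W·8F_aD/(πd³) = 1.1176 × 200.04 = 223.56 MPa
τ_m = K_s·8F_mD/(πd³) = 1.0411 × 313.73 = 326.61 MPa
Soderberg: 1/n_f = τ_a/S_se + τ_m/S_sy = 223.56/487 + 326.61/983 = 0.45905 + 0.33226 = 0.79132
n_f = 1/0.79132 = 1.264

1.26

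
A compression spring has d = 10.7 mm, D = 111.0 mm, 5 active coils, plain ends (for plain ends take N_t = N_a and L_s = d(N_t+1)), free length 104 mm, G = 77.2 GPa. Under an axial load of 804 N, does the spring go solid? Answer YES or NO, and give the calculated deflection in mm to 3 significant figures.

k = Gd⁴/(8D³N_a) = (77.2×10³)(10.7⁴)/(8·111.0³·5) = 18.498 N/mm
N_t = 5; L_s = 10.7·6 = 64.2 mm; δ_solid = L₀ − L_s = 104 − 64.2 = 39.8 mm
δ = F/k = 804/18.498 = 43.464 mm
δ ≥ δ_solid → spring goes solid

YES, δ = 43.5 mm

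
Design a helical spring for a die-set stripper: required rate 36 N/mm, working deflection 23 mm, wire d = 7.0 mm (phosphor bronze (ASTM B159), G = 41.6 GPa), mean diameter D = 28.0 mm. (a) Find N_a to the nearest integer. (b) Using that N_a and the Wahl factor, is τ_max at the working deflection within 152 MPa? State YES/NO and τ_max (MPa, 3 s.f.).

(a) 16 coils; (b) NO, τ_max = 239 MPa

N_a = Gd⁴/(8D³k) = (41.6×10³)(7.0⁴)/(8·28.0³·36) = 15.8 → N_a = 16
Actual rate k = Gd⁴/(8D³·16) = 35.547 N/mm
Working load F = kδ = 35.547·23 = 817.58 N
C = 28.0/7.0 = 4.0000; K_W = (4C−1)/(4C−4)+0.615/C = 1.4038
τ_max = K_W·8FD/(πd³) = 1.4038·169.95 = 238.57 MPa
τ_max > 152 MPa → exceeds allowable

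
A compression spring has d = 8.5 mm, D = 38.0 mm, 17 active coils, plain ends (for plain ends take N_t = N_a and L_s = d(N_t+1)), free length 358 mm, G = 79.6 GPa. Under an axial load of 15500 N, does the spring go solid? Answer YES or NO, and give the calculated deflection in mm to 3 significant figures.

k = Gd⁴/(8D³N_a) = (79.6×10³)(8.5⁴)/(8·38.0³·17) = 55.68 N/mm
N_t = 17; L_s = 8.5·18 = 153 mm; δ_solid = L₀ − L_s = 358 − 153 = 205 mm
δ = F/k = 15500/55.68 = 278.38 mm
δ ≥ δ_solid → spring goes solid

YES, δ = 278 mm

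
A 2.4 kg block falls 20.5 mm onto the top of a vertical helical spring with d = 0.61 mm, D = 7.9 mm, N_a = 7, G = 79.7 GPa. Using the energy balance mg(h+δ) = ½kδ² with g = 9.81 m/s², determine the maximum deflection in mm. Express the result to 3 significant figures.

136 mm

k = Gd⁴/(8D³N_a) = (79.7×10³)(0.61⁴)/(8·7.9³·7) = 0.39968 N/mm
W = mg = 2.4 × 9.81 = 23.544 N
½kδ² − Wδ − Wh = 0 → δ = (W + √(W² + 2kWh))/k
δ = (23.544 + √(554.32 + 385.809))/0.39968 = (23.544 + 30.662)/0.39968 = 135.62 mm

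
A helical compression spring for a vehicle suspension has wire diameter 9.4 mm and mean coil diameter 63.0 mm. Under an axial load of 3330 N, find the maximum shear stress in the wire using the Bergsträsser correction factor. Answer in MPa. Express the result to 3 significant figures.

778 MPa

Spring index C = D/d = 63.0/9.4 = 6.7021
K_B = (4C+2)/(4C−3) = 28.809/23.809 = 1.2100
τ₀ = 8FD/(πd³) = 8·3330·63.0/(π·9.4³) = 1.67832e+06/2609.4 = 643.19 MPa
τ_max = K·τ₀ = 1.2100 × 643.19 = 778.27 MPa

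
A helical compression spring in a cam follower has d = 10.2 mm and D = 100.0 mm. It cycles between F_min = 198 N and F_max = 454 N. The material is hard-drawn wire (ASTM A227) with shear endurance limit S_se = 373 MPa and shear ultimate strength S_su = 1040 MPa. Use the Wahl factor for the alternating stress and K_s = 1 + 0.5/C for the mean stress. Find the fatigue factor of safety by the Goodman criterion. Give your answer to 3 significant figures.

C = D/d = 100.0/10.2 = 9.8039; K_W = (4C−1)/(4C−4)+0.615/C = 1.1479; K_s = 1+0.5/C = 1.0510
F_a = (F_max−F_min)/2 = 128 N; F_m = (F_max+F_min)/2 = 326 N
τ_a = K_W·8F_aD/(πd³) = 1.1479 × 30.715 = 35.258 MPa
τ_m = K_s·8F_mD/(πd³) = 1.0510 × 78.227 = 82.217 MPa
Goodman: 1/n_f = τ_a/S_se + τ_m/S_su = 35.258/373 + 82.217/1040 = 0.09453 + 0.07905 = 0.17358
n_f = 1/0.17358 = 5.761

5.76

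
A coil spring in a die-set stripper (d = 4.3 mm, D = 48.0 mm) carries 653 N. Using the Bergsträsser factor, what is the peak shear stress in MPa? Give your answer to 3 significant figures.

Spring index C = D/d = 48.0/4.3 = 11.1628
K_B = (4C+2)/(4C−3) = 46.651/41.651 = 1.1200
τ₀ = 8FD/(πd³) = 8·653·48.0/(π·4.3³) = 250752/249.78 = 1003.9 MPa
τ_max = K·τ₀ = 1.1200 × 1003.9 = 1124.4 MPa

1120 MPa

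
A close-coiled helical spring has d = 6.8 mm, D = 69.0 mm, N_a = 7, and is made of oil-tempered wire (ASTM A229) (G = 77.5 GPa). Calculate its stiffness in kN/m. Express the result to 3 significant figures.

k = Gd⁴/(8D³N_a) = (77.5×10³ × 6.8⁴) / (8 × 69.0³ × 7)
  = 1.65706e+08 / 1.83965e+07 = 9.0075 N/mm

9.01 kN/m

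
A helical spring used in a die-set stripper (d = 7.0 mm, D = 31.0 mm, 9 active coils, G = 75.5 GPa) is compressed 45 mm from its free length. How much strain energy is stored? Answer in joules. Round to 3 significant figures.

k = Gd⁴/(8D³N_a) = (75.5×10³)(7.0⁴)/(8·31.0³·9) = 84.513 N/mm
U = ½kδ² = 0.5 × 84.513 × 45² = 85569 N·mm = 85.569 J

85.6 J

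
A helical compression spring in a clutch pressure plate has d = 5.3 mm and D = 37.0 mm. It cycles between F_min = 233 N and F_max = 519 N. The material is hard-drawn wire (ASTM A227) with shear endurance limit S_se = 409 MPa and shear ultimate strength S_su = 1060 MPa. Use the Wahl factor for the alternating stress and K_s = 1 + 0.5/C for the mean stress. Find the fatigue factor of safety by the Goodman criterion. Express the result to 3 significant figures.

1.96

C = D/d = 37.0/5.3 = 6.9811; K_W = (4C−1)/(4C−4)+0.615/C = 1.2135; K_s = 1+0.5/C = 1.0716
F_a = (F_max−F_min)/2 = 143 N; F_m = (F_max+F_min)/2 = 376 N
τ_a = K_W·8F_aD/(πd³) = 1.2135 × 90.5 = 109.82 MPa
τ_m = K_s·8F_mD/(πd³) = 1.0716 × 237.96 = 255 MPa
Goodman: 1/n_f = τ_a/S_se + τ_m/S_su = 109.82/409 + 255/1060 = 0.26851 + 0.24057 = 0.50908
n_f = 1/0.50908 = 1.964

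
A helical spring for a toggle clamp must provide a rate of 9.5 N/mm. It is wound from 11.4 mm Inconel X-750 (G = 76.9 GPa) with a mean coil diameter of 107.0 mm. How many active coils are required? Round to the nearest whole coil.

N_a = Gd⁴/(8D³k) = (76.9×10³ × 11.4⁴)/(8 × 107.0³ × 9.5)
    = 1.29881e+09 / 9.31033e+07 = 13.95 → 14 coils

14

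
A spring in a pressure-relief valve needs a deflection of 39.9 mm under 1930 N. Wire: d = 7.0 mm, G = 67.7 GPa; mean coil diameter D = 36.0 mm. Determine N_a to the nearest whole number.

9

Required rate k = F/δ = 1930/39.9 = 48.371 N/mm
N_a = Gd⁴/(8D³k) = (67.7×10³ × 7.0⁴)/(8 × 36.0³ × 48.371)
    = 1.62548e+08 / 1.80544e+07 = 9.003 → 9 coils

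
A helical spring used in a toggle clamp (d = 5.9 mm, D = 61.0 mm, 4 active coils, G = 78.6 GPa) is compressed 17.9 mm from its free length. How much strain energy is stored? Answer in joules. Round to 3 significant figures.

2.10 J

k = Gd⁴/(8D³N_a) = (78.6×10³)(5.9⁴)/(8·61.0³·4) = 13.113 N/mm
U = ½kδ² = 0.5 × 13.113 × 17.9² = 2100.7 N·mm = 2.1007 J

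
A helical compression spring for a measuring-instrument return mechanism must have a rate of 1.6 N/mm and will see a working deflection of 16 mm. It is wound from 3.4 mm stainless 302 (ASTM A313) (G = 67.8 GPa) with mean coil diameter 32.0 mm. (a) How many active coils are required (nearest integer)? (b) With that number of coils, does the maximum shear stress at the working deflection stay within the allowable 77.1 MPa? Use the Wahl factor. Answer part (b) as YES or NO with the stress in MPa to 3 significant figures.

(a) 22 coils; (b) YES, τ_max = 60.2 MPa

N_a = Gd⁴/(8D³k) = (67.8×10³)(3.4⁴)/(8·32.0³·1.6) = 21.6 → N_a = 22
Actual rate k = Gd⁴/(8D³·22) = 1.571 N/mm
Working load F = kδ = 1.571·16 = 25.136 N
C = 32.0/3.4 = 9.4118; K_W = (4C−1)/(4C−4)+0.615/C = 1.1545
τ_max = K_W·8FD/(πd³) = 1.1545·52.114 = 60.166 MPa
τ_max ≤ 77.1 MPa → acceptable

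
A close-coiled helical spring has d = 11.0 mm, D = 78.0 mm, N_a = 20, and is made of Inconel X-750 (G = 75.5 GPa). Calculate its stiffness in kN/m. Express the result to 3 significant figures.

14.6 kN/m

k = Gd⁴/(8D³N_a) = (75.5×10³ × 11.0⁴) / (8 × 78.0³ × 20)
  = 1.1054e+09 / 7.59283e+07 = 14.558 N/mm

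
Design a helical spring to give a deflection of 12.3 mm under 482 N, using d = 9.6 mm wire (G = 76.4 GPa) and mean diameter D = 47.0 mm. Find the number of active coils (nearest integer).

Required rate k = F/δ = 482/12.3 = 39.187 N/mm
N_a = Gd⁴/(8D³k) = (76.4×10³ × 9.6⁴)/(8 × 47.0³ × 39.187)
    = 6.48901e+08 / 3.25481e+07 = 19.94 → 20 coils

20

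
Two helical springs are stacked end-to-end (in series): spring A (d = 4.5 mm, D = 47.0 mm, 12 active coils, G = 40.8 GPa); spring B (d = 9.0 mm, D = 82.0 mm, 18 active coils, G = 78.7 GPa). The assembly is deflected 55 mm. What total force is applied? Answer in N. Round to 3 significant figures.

73.4 N

k_A = Gd⁴/(8D³N_a) = (40.8×10³)(4.5⁴)/(8·47.0³·12) = 1.6786 N/mm
k_B = Gd⁴/(8D³N_a) = (78.7×10³)(9.0⁴)/(8·82.0³·18) = 6.5034 N/mm
Series: 1/k_eq = 1/1.6786 + 1/6.5034 = 0.7495; k_eq = 1.3342 N/mm
F = k_eq·δ = 1.3342·55 = 73.382 N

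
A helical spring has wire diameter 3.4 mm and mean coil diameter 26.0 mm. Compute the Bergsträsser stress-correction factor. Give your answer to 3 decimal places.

C = D/d = 26.0/3.4 = 7.6471
K_B = (4C+2)/(4C−3) = 32.588/27.588 = 1.1812

1.181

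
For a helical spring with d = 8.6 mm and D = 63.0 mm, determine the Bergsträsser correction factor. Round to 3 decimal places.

1.190

C = D/d = 63.0/8.6 = 7.3256
K_B = (4C+2)/(4C−3) = 31.302/26.302 = 1.1901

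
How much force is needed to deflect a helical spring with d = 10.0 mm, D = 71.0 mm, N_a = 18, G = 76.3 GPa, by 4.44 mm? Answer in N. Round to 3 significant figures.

65.7 N

k = Gd⁴/(8D³N_a) = (76.3×10³)(10.0⁴)/(8·71.0³·18) = 14.804 N/mm
F = k·δ = 14.804 × 4.44 = 65.731 N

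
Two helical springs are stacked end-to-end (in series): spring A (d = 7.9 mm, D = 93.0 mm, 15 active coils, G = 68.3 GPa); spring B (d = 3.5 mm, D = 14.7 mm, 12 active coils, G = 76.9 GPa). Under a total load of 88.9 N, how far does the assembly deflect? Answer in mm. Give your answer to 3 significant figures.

34.6 mm

k_A = Gd⁴/(8D³N_a) = (68.3×10³)(7.9⁴)/(8·93.0³·15) = 2.7561 N/mm
k_B = Gd⁴/(8D³N_a) = (76.9×10³)(3.5⁴)/(8·14.7³·12) = 37.842 N/mm
Series: 1/k_eq = 1/2.7561 + 1/37.842 = 0.38925; k_eq = 2.569 N/mm
δ = F/k_eq = 88.9/2.569 = 34.605 mm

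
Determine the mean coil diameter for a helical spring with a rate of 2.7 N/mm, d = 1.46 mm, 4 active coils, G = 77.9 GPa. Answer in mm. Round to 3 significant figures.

D = (Gd⁴/(8N_a·k))^(1/3) = (77.9×10³·1.46⁴/(8·4·2.7))^(1/3)
  = (4096.71)^(1/3) = 16.0009 mm

16.0 mm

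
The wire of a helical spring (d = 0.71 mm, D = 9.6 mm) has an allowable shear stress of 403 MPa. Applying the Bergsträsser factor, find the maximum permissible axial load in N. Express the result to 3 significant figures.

5.37 N

C = D/d = 9.6/0.71 = 13.5211
K_B = (4C+2)/(4C−3) = 56.085/51.085 = 1.0979
τ_max = K·8FD/(πd³) → F_max = τ_allow·πd³/(8DK)
F_max = 403·π·0.71³/(8·9.6·1.0979) = 453.14/84.317 = 5.3742 N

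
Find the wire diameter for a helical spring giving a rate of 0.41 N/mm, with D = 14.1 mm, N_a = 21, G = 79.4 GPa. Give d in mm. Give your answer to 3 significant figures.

d = (8D³N_a·k / G)^(1/4) = (8·14.1³·21·0.41 / (79.4×10³))^0.25
  = (2.4318)^0.25 = 1.2488 mm

1.25 mm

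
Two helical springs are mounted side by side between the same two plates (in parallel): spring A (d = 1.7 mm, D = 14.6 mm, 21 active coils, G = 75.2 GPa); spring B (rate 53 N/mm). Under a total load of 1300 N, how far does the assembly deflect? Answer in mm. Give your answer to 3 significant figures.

k_A = Gd⁴/(8D³N_a) = (75.2×10³)(1.7⁴)/(8·14.6³·21) = 1.2013 N/mm
Parallel: k_eq = 1.2013 + 53 = 54.201 N/mm
δ = F/k_eq = 1300/54.201 = 23.985 mm

24.0 mm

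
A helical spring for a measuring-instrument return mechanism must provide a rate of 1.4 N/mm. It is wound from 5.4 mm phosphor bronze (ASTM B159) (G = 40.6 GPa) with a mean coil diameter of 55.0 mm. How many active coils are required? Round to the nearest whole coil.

19

N_a = Gd⁴/(8D³k) = (40.6×10³ × 5.4⁴)/(8 × 55.0³ × 1.4)
    = 3.45224e+07 / 1.8634e+06 = 18.53 → 19 coils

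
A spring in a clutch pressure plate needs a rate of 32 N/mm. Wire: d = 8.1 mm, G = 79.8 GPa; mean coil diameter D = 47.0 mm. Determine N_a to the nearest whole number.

13

N_a = Gd⁴/(8D³k) = (79.8×10³ × 8.1⁴)/(8 × 47.0³ × 32)
    = 3.43513e+08 / 2.65787e+07 = 12.92 → 13 coils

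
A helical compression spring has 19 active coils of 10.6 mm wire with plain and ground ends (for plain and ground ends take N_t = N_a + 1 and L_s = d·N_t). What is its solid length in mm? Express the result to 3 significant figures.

212 mm

plain and ground ends: N_t = N_a + 1 = 19 + 1 = 20
L_s = d·N_t = 10.6 × 20 = 212 mm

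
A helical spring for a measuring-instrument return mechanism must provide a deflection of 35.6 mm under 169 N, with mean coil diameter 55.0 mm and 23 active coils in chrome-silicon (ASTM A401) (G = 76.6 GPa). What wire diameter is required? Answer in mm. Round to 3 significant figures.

6.60 mm

Required rate k = F/δ = 169/35.6 = 4.7472 N/mm
d = (8D³N_a·k / G)^(1/4) = (8·55.0³·23·4.7472 / (76.6×10³))^0.25
  = (1897.2)^0.25 = 6.5998 mm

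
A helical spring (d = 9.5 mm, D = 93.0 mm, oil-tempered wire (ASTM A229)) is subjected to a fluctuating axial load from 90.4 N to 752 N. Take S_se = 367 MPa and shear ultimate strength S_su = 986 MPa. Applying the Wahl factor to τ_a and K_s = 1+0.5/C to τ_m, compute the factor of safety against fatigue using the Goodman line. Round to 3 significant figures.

C = D/d = 93.0/9.5 = 9.7895; K_W = (4C−1)/(4C−4)+0.615/C = 1.1482; K_s = 1+0.5/C = 1.0511
F_a = (F_max−F_min)/2 = 330.8 N; F_m = (F_max+F_min)/2 = 421.2 N
τ_a = K_W·8F_aD/(πd³) = 1.1482 × 91.373 = 104.91 MPa
τ_m = K_s·8F_mD/(πd³) = 1.0511 × 116.34 = 122.29 MPa
Goodman: 1/n_f = τ_a/S_se + τ_m/S_su = 104.91/367 + 122.29/986 = 0.28586 + 0.12402 = 0.40988
n_f = 1/0.40988 = 2.44

2.44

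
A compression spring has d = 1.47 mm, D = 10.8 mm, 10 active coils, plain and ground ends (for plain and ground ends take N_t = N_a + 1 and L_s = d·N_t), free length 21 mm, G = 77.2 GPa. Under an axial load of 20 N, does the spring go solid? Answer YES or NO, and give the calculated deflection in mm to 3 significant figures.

k = Gd⁴/(8D³N_a) = (77.2×10³)(1.47⁴)/(8·10.8³·10) = 3.5771 N/mm
N_t = 11; L_s = 1.47·11 = 16.17 mm; δ_solid = L₀ − L_s = 21 − 16.17 = 4.83 mm
δ = F/k = 20/3.5771 = 5.5912 mm
δ ≥ δ_solid → spring goes solid

YES, δ = 5.59 mm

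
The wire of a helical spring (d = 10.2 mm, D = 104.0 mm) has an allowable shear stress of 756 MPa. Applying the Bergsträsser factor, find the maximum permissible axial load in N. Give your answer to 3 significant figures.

C = D/d = 104.0/10.2 = 10.1961
K_B = (4C+2)/(4C−3) = 42.784/37.784 = 1.1323
τ_max = K·8FD/(πd³) → F_max = τ_allow·πd³/(8DK)
F_max = 756·π·10.2³/(8·104.0·1.1323) = 2.5204e+06/942.1 = 2675.3 N

2680 N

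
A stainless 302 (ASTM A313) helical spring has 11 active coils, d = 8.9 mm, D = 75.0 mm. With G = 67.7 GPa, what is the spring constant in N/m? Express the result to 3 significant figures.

11400 N/m

k = Gd⁴/(8D³N_a) = (67.7×10³ × 8.9⁴) / (8 × 75.0³ × 11)
  = 4.24765e+08 / 3.7125e+07 = 11.441 N/mm = 11441 N/m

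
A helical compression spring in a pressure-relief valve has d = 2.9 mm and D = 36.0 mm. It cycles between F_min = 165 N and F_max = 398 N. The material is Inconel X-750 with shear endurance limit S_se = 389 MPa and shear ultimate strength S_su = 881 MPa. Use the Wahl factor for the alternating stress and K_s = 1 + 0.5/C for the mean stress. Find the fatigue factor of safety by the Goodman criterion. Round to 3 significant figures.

0.399

C = D/d = 36.0/2.9 = 12.4138; K_W = (4C−1)/(4C−4)+0.615/C = 1.1153; K_s = 1+0.5/C = 1.0403
F_a = (F_max−F_min)/2 = 116.5 N; F_m = (F_max+F_min)/2 = 281.5 N
τ_a = K_W·8F_aD/(πd³) = 1.1153 × 437.9 = 488.37 MPa
τ_m = K_s·8F_mD/(πd³) = 1.0403 × 1058.1 = 1100.7 MPa
Goodman: 1/n_f = τ_a/S_se + τ_m/S_su = 488.37/389 + 1100.7/881 = 1.25545 + 1.24940 = 2.5048
n_f = 1/2.5048 = 0.3992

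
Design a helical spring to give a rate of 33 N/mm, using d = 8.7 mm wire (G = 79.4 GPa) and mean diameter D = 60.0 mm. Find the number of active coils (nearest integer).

8

N_a = Gd⁴/(8D³k) = (79.4×10³ × 8.7⁴)/(8 × 60.0³ × 33)
    = 4.54881e+08 / 5.7024e+07 = 7.977 → 8 coils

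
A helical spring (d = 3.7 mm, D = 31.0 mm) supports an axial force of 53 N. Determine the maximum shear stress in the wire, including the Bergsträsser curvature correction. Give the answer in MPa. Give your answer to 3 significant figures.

Spring index C = D/d = 31.0/3.7 = 8.3784
K_B = (4C+2)/(4C−3) = 35.514/30.514 = 1.1639
τ₀ = 8FD/(πd³) = 8·53·31.0/(π·3.7³) = 13144/159.13 = 82.599 MPa
τ_max = K·τ₀ = 1.1639 × 82.599 = 96.133 MPa

96.1 MPa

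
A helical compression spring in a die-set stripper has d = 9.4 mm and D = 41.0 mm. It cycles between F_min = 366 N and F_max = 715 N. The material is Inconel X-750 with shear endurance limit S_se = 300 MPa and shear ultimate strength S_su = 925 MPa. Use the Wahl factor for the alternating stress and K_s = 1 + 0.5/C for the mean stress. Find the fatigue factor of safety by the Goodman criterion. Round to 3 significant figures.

C = D/d = 41.0/9.4 = 4.3617; K_W = (4C−1)/(4C−4)+0.615/C = 1.3641; K_s = 1+0.5/C = 1.1146
F_a = (F_max−F_min)/2 = 174.5 N; F_m = (F_max+F_min)/2 = 540.5 N
τ_a = K_W·8F_aD/(πd³) = 1.3641 × 21.935 = 29.921 MPa
τ_m = K_s·8F_mD/(πd³) = 1.1146 × 67.942 = 75.73 MPa
Goodman: 1/n_f = τ_a/S_se + τ_m/S_su = 29.921/300 + 75.73/925 = 0.09974 + 0.08187 = 0.18161
n_f = 1/0.18161 = 5.506

5.51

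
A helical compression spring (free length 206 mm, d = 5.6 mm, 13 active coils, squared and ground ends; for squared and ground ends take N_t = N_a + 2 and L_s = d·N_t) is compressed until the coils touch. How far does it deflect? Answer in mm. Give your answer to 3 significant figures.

N_t = 15; L_s = 5.6·15 = 84 mm
δ_solid = L₀ − L_s = 206 − 84 = 122 mm

122 mm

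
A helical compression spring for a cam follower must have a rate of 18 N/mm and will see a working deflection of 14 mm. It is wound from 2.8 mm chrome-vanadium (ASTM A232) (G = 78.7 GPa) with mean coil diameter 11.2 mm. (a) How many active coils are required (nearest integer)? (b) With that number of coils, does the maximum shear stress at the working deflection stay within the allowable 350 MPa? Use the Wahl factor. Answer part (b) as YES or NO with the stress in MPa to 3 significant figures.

(a) 24 coils; (b) NO, τ_max = 458 MPa

N_a = Gd⁴/(8D³k) = (78.7×10³)(2.8⁴)/(8·11.2³·18) = 23.91 → N_a = 24
Actual rate k = Gd⁴/(8D³·24) = 17.933 N/mm
Working load F = kδ = 17.933·14 = 251.06 N
C = 11.2/2.8 = 4.0000; K_W = (4C−1)/(4C−4)+0.615/C = 1.4038
τ_max = K_W·8FD/(πd³) = 1.4038·326.18 = 457.88 MPa
τ_max > 350 MPa → exceeds allowable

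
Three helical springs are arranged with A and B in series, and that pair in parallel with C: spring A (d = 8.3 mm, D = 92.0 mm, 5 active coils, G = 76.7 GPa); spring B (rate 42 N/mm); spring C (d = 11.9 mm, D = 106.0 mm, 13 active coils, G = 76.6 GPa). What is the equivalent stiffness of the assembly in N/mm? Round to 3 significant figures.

21.5 N/mm

k_A = Gd⁴/(8D³N_a) = (76.7×10³)(8.3⁴)/(8·92.0³·5) = 11.686 N/mm
k_C = Gd⁴/(8D³N_a) = (76.6×10³)(11.9⁴)/(8·106.0³·13) = 12.401 N/mm
Springs A,B series: k_AB = 1/(1/11.686+1/42) = 9.1426 N/mm; parallel with C: k_eq = 9.1426+12.401 = 21.544 N/mm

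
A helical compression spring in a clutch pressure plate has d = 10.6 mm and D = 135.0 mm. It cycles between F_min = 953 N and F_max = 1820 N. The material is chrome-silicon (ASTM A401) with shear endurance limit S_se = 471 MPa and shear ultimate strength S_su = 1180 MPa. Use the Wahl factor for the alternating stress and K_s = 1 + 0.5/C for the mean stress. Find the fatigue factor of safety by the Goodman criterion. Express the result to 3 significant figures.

1.54

C = D/d = 135.0/10.6 = 12.7358; K_W = (4C−1)/(4C−4)+0.615/C = 1.1122; K_s = 1+0.5/C = 1.0393
F_a = (F_max−F_min)/2 = 433.5 N; F_m = (F_max+F_min)/2 = 1386.5 N
τ_a = K_W·8F_aD/(πd³) = 1.1122 × 125.13 = 139.16 MPa
τ_m = K_s·8F_mD/(πd³) = 1.0393 × 400.2 = 415.91 MPa
Goodman: 1/n_f = τ_a/S_se + τ_m/S_su = 139.16/471 + 415.91/1180 = 0.29546 + 0.35247 = 0.64793
n_f = 1/0.64793 = 1.543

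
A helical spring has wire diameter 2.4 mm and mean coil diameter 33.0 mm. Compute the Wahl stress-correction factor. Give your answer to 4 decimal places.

1.1036

C = D/d = 33.0/2.4 = 13.7500
K_W = (4C−1)/(4C−4) + 0.615/C = 54.000/51.000 + 0.0447 = 1.1036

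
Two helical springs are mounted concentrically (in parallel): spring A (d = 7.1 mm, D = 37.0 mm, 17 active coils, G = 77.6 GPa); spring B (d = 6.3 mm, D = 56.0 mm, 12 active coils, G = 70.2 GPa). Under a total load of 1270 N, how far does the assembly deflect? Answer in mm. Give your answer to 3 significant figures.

k_A = Gd⁴/(8D³N_a) = (77.6×10³)(7.1⁴)/(8·37.0³·17) = 28.625 N/mm
k_B = Gd⁴/(8D³N_a) = (70.2×10³)(6.3⁴)/(8·56.0³·12) = 6.5594 N/mm
Parallel: k_eq = 28.625 + 6.5594 = 35.185 N/mm
δ = F/k_eq = 1270/35.185 = 36.095 mm

36.1 mm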